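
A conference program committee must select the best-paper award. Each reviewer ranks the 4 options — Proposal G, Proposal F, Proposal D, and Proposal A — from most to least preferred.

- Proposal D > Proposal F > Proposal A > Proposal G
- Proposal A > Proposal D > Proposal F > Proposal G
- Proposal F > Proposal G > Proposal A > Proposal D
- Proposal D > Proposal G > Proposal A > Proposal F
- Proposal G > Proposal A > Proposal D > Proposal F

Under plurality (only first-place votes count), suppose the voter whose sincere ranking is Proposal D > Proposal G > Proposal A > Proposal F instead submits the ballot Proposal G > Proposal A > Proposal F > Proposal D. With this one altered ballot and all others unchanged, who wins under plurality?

First-place totals with the altered ballot: Proposal G 2, Proposal F 1, Proposal D 1, Proposal A 1.
The switch changes the winner from Proposal D to Proposal G.

Proposal G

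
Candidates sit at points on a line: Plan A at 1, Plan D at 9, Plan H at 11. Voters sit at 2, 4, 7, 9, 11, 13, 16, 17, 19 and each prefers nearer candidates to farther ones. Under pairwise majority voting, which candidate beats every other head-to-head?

Plan H

With single-peaked preferences on a line, the Condorcet winner is the candidate closest to the median voter.
The median voter (position 11) is closest to Plan H at 11.
Check: Plan H vs Plan D — voters closer to Plan H: 5 of 9.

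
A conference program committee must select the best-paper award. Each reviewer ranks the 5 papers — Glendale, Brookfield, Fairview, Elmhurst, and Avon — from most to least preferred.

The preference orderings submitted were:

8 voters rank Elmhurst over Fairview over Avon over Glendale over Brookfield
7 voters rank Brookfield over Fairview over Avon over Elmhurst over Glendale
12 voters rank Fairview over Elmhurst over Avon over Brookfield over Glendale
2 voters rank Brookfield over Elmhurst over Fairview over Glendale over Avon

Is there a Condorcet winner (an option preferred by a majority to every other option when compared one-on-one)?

Yes

Head-to-head results (29 voters total):
Glendale vs Brookfield: Brookfield wins 21–8.
Glendale vs Fairview: Fairview wins 29–0.
Glendale vs Elmhurst: Elmhurst wins 29–0.
Glendale vs Avon: Avon wins 27–2.
Brookfield vs Fairview: Fairview wins 20–9.
Brookfield vs Elmhurst: Elmhurst wins 20–9.
Brookfield vs Avon: Avon wins 20–9.
Fairview vs Elmhurst: Fairview wins 19–10.
Fairview vs Avon: Fairview wins 29–0.
Elmhurst vs Avon: Elmhurst wins 22–7.
Fairview beats each rival — Glendale (29–0), Brookfield (20–9), Elmhurst (19–10), Avon (29–0) — so Fairview is the Condorcet winner.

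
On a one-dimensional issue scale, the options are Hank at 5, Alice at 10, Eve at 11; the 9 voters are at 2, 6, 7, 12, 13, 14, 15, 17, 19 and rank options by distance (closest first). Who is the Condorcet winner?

Eve

With single-peaked preferences on a line, the Condorcet winner is the candidate closest to the median voter.
The median voter (position 13) is closest to Eve at 11.
Check: Eve vs Hank — voters closer to Eve: 6 of 9.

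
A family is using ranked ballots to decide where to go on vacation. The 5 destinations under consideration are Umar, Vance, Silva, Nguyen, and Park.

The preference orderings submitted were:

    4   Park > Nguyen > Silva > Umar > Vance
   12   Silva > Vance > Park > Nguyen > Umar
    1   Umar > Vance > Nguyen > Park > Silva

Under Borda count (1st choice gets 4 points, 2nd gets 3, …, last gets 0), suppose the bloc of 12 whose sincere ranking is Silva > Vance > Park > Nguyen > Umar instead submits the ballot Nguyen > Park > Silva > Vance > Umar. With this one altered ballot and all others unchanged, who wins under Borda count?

Nguyen

Borda totals with the altered ballot: Umar 8, Vance 15, Silva 32, Nguyen 62, Park 53.
The switch changes the winner from Silva to Nguyen.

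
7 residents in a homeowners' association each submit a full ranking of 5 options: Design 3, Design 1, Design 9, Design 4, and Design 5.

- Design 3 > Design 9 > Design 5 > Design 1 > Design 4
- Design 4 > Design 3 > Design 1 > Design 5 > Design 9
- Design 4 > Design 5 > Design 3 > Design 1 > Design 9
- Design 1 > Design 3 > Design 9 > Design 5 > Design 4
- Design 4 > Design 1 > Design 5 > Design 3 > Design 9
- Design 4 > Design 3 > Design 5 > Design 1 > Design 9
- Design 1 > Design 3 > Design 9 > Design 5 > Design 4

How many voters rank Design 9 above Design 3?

Ballots ranking Design 9 above Design 3: 0.
Ballots ranking Design 3 above Design 9: 7.
So 0 of 7 voters prefer Design 9 to Design 3.

0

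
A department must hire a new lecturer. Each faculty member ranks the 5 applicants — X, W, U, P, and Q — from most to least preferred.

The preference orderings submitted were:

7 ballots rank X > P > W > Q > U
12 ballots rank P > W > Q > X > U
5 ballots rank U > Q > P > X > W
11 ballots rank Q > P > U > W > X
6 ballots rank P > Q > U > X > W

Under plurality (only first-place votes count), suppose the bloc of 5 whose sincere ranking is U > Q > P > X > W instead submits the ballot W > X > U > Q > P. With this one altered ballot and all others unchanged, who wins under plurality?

First-place totals with the altered ballot: X 7, W 5, U 0, P 18, Q 11.
The winner is unchanged: still P.

P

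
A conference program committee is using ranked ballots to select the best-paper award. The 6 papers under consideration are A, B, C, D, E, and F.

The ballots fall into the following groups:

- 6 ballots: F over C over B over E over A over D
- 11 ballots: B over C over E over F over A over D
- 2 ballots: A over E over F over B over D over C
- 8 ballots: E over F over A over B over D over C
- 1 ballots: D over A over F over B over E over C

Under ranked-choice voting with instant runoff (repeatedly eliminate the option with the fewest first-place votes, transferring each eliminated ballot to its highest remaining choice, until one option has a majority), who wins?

Round 1: B 11, E 8, F 6, A 2, D 1, C 0. C has the fewest and is eliminated.
Round 2: B 11, E 8, F 6, A 2, D 1. D has the fewest and is eliminated.
Round 3: B 11, E 8, F 6, A 3. A has the fewest and is eliminated.
Round 4: B 11, E 10, F 7. F has the fewest and is eliminated.
Round 5: B 18, E 10. B has a majority.

B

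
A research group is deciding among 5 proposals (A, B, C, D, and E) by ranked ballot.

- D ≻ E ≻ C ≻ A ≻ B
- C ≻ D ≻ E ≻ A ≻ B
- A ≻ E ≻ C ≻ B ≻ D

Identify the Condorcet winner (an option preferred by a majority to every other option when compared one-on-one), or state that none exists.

None — there is no Condorcet winner

Head-to-head results (3 voters total):
A vs B: A wins 3–0.
A vs C: C wins 2–1.
A vs D: D wins 2–1.
A vs E: E wins 2–1.
B vs C: C wins 3–0.
B vs D: D wins 2–1.
B vs E: E wins 3–0.
C vs D: C wins 2–1.
C vs E: E wins 2–1.
D vs E: D wins 2–1.
No candidate beats all others: C beats D beats E beats C, a majority cycle.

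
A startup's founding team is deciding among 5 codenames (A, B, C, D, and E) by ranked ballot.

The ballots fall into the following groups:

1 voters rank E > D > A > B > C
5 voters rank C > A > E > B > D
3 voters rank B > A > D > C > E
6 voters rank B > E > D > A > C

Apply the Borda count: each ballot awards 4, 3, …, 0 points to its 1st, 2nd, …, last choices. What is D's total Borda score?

21

Borda scores:
  A: 2 + 5·3 + 3·3 + 6·1 = 32
  B: 1 + 5·1 + 3·4 + 6·4 = 42
  C: 0 + 5·4 + 3·1 + 6·0 = 23
  D: 3 + 5·0 + 3·2 + 6·2 = 21
  E: 4 + 5·2 + 3·0 + 6·3 = 32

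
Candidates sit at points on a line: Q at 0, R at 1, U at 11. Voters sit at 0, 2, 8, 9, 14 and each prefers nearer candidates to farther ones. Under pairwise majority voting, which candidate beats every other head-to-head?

With single-peaked preferences on a line, the Condorcet winner is the candidate closest to the median voter.
The median voter (position 8) is closest to U at 11.
Check: U vs Q — voters closer to U: 3 of 5.

U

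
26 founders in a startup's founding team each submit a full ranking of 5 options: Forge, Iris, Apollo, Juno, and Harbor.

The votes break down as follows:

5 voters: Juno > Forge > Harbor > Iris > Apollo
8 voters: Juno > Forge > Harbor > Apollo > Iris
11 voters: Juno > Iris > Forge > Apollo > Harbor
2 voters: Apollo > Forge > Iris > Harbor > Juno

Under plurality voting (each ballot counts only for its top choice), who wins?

Juno

First-place vote totals:
  Forge: 0
  Iris: 0
  Apollo: 2
  Juno: 24
  Harbor: 0
Juno has the most first-place votes.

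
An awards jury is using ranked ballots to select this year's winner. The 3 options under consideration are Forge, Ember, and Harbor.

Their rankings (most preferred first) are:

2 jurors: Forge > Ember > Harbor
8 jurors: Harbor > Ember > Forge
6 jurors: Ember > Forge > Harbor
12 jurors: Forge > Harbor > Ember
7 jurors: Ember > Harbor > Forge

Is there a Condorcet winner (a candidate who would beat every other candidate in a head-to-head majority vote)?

Head-to-head results (35 voters total):
Forge vs Ember: Ember wins 21–14.
Forge vs Harbor: Forge wins 20–15.
Ember vs Harbor: Harbor wins 20–15.
No candidate beats all others: Forge beats Harbor beats Ember beats Forge, a majority cycle.

No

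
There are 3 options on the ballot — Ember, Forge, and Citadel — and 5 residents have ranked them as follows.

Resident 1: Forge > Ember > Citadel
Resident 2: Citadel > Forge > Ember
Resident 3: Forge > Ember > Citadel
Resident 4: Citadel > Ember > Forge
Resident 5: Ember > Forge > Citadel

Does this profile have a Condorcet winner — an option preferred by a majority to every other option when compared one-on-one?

Yes

Head-to-head results (5 voters total):
Ember vs Forge: Forge wins 3–2.
Ember vs Citadel: Ember wins 3–2.
Forge vs Citadel: Forge wins 3–2.
Forge beats each rival — Ember (3–2), Citadel (3–2) — so Forge is the Condorcet winner.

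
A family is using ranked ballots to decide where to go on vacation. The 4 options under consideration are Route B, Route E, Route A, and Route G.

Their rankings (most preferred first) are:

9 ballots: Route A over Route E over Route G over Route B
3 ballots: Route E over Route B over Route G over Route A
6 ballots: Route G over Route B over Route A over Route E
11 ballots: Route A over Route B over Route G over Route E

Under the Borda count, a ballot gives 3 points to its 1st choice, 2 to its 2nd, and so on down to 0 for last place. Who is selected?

Borda scores:
  Route B: 9·0 + 3·2 + 6·2 + 11·2 = 40
  Route E: 9·2 + 3·3 + 6·0 + 11·0 = 27
  Route A: 9·3 + 3·0 + 6·1 + 11·3 = 66
  Route G: 9·1 + 3·1 + 6·3 + 11·1 = 41
Route A has the highest total.

Route A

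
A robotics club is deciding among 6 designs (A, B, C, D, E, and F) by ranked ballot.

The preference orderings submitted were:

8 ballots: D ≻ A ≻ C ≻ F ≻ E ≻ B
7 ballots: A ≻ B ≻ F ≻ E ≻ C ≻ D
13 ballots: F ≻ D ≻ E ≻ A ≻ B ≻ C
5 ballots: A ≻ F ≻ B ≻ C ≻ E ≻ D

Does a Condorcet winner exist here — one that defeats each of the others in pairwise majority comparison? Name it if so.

No Condorcet winner

Head-to-head results (33 voters total):
A vs B: A wins 33–0.
A vs C: A wins 33–0.
A vs D: D wins 21–12.
A vs E: A wins 20–13.
A vs F: A wins 20–13.
B vs C: B wins 25–8.
B vs D: D wins 21–12.
B vs E: E wins 21–12.
B vs F: F wins 26–7.
C vs D: D wins 21–12.
C vs E: E wins 20–13.
C vs F: F wins 25–8.
D vs E: D wins 21–12.
D vs F: F wins 25–8.
E vs F: F wins 33–0.
No candidate beats all others: A beats F beats D beats A, a majority cycle.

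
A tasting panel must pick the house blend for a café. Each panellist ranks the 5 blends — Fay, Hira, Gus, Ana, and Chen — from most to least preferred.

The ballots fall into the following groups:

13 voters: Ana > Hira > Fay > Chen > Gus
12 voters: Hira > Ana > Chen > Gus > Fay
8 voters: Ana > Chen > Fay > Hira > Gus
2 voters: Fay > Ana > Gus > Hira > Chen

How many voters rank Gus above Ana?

Ballots ranking Gus above Ana: 0.
Ballots ranking Ana above Gus: 13+12+8+2 = 35.
So 0 of 35 voters prefer Gus to Ana.

0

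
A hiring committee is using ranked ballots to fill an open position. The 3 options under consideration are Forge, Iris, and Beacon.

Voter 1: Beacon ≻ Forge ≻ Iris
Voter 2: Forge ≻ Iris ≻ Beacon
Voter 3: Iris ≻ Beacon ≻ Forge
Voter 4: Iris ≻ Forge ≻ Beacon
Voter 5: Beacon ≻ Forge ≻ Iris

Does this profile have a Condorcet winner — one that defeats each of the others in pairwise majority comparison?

No

Head-to-head results (5 voters total):
Forge vs Iris: Forge wins 3–2.
Forge vs Beacon: Beacon wins 3–2.
Iris vs Beacon: Iris wins 3–2.
No candidate beats all others: Forge beats Iris beats Beacon beats Forge, a majority cycle.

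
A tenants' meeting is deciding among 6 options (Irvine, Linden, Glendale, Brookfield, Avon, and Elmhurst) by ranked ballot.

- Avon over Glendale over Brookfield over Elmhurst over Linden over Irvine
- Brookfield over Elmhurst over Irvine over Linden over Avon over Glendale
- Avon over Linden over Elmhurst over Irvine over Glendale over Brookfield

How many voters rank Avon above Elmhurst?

2

Ballots ranking Avon above Elmhurst: 2.
Ballots ranking Elmhurst above Avon: 1.
So 2 of 3 voters prefer Avon to Elmhurst.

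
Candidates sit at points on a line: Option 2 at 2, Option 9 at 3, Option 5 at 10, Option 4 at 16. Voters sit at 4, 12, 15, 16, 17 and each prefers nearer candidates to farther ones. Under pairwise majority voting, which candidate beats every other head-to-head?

Option 4

With single-peaked preferences on a line, the Condorcet winner is the candidate closest to the median voter.
The median voter (position 15) is closest to Option 4 at 16.
Check: Option 4 vs Option 5 — voters closer to Option 4: 3 of 5.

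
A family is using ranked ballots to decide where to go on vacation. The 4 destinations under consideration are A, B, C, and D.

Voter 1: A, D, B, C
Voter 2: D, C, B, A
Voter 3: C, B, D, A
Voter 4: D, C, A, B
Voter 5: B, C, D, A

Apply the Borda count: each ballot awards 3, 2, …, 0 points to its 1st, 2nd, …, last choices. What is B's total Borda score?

Borda scores:
  A: 3 + 0 + 0 + 1 + 0 = 4
  B: 1 + 1 + 2 + 0 + 3 = 7
  C: 0 + 2 + 3 + 2 + 2 = 9
  D: 2 + 3 + 1 + 3 + 1 = 10

7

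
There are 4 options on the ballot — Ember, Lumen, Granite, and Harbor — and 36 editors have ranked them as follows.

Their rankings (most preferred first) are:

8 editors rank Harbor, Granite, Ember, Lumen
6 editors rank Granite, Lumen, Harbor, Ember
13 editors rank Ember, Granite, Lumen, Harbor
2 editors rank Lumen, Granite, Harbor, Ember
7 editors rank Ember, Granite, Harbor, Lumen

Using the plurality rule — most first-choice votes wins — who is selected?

First-place vote totals:
  Ember: 20
  Lumen: 2
  Granite: 6
  Harbor: 8
Ember has the most first-place votes.

Ember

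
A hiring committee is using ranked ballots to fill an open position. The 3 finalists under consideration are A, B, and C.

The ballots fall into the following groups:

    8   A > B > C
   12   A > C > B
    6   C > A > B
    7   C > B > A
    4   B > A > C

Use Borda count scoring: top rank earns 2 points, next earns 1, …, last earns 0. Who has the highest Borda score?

Borda scores:
  A: 8·2 + 12·2 + 6·1 + 7·0 + 4·1 = 50
  B: 8·1 + 12·0 + 6·0 + 7·1 + 4·2 = 23
  C: 8·0 + 12·1 + 6·2 + 7·2 + 4·0 = 38
A has the highest total.

A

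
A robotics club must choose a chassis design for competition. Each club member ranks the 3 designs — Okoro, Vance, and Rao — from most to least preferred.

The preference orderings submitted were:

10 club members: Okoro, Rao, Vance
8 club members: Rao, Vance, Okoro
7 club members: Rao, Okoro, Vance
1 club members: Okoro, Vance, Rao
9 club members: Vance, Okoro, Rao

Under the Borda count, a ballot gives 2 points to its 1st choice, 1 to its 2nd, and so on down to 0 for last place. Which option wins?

Rao

Borda scores:
  Okoro: 10·2 + 8·0 + 7·1 + 2 + 9·1 = 38
  Vance: 10·0 + 8·1 + 7·0 + 1 + 9·2 = 27
  Rao: 10·1 + 8·2 + 7·2 + 0 + 9·0 = 40
Rao has the highest total.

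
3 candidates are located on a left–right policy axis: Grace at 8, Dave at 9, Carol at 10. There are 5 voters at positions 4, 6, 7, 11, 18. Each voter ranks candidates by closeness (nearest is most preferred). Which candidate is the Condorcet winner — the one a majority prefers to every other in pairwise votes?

With single-peaked preferences on a line, the Condorcet winner is the candidate closest to the median voter.
The median voter (position 7) is closest to Grace at 8.
Check: Grace vs Carol — voters closer to Grace: 3 of 5.

Grace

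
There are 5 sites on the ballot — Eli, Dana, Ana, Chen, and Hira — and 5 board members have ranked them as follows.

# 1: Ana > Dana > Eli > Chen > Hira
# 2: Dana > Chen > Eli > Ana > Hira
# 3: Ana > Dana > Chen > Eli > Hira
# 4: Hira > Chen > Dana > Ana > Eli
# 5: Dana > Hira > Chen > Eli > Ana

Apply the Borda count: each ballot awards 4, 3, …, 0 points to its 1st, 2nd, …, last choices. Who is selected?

Dana

Borda scores:
  Eli: 2 + 2 + 1 + 0 + 1 = 6
  Dana: 3 + 4 + 3 + 2 + 4 = 16
  Ana: 4 + 1 + 4 + 1 + 0 = 10
  Chen: 1 + 3 + 2 + 3 + 2 = 11
  Hira: 0 + 0 + 0 + 4 + 3 = 7
Dana has the highest total.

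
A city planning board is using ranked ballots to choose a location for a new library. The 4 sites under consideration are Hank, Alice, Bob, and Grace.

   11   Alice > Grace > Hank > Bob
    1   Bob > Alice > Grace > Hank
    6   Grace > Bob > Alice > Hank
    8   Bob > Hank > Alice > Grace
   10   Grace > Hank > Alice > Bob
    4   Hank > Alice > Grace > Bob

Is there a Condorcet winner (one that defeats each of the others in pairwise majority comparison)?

Head-to-head results (40 voters total):
Hank vs Alice: Hank wins 22–18.
Hank vs Bob: Hank wins 25–15.
Hank vs Grace: Grace wins 28–12.
Alice vs Bob: Alice wins 25–15.
Alice vs Grace: Alice wins 24–16.
Bob vs Grace: Grace wins 31–9.
No candidate beats all others: Hank beats Alice beats Grace beats Hank, a majority cycle.

No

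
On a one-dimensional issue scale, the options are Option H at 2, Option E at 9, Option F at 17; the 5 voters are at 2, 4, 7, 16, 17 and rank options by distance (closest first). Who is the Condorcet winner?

Option E

With single-peaked preferences on a line, the Condorcet winner is the candidate closest to the median voter.
The median voter (position 7) is closest to Option E at 9.
Check: Option E vs Option H — voters closer to Option E: 3 of 5.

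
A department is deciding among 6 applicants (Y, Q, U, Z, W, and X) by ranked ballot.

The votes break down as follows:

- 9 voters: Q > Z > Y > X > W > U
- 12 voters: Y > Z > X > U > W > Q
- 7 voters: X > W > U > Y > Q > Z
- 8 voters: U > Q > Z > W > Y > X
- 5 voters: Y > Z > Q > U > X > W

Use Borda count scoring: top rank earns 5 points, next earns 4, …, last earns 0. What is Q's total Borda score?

Borda scores:
  Y: 9·3 + 12·5 + 7·2 + 8·1 + 5·5 = 134
  Q: 9·5 + 12·0 + 7·1 + 8·4 + 5·3 = 99
  U: 9·0 + 12·2 + 7·3 + 8·5 + 5·2 = 95
  Z: 9·4 + 12·4 + 7·0 + 8·3 + 5·4 = 128
  W: 9·1 + 12·1 + 7·4 + 8·2 + 5·0 = 65
  X: 9·2 + 12·3 + 7·5 + 8·0 + 5·1 = 94

99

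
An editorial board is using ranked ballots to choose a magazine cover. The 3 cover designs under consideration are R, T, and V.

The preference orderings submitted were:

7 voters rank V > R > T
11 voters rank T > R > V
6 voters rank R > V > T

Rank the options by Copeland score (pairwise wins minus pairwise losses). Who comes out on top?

R

Pairwise results:
  R vs T: R wins 13–11.
  R vs V: R wins 17–7.
  T vs V: V wins 13–11.
Copeland scores (wins − losses):
  R: 2 − 0 = 2
  T: 0 − 2 = -2
  V: 1 − 1 = 0
R has the best Copeland score.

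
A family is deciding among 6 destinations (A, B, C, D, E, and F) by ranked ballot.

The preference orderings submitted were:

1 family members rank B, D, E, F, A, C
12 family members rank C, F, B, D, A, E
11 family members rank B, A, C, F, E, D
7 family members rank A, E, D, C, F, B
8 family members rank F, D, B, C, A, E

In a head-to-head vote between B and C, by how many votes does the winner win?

1

Ballots ranking B above C: 1+11+8 = 20.
Ballots ranking C above B: 12+7 = 19.
B wins 20–19, a margin of 1.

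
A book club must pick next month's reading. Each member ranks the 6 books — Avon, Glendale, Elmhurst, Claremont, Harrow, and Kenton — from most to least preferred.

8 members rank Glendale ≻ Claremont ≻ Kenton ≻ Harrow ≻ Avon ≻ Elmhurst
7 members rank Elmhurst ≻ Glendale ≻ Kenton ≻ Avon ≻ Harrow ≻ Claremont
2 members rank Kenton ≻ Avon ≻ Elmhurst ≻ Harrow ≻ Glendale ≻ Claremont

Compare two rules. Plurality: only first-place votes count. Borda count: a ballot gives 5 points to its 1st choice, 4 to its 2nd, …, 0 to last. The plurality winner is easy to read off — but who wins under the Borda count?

Glendale

Plurality first-place counts: Avon 0, Glendale 8, Elmhurst 7, Claremont 0, Harrow 0, Kenton 2 → Glendale.
Borda totals: Avon 30, Glendale 70, Elmhurst 41, Claremont 32, Harrow 27, Kenton 55 → Glendale.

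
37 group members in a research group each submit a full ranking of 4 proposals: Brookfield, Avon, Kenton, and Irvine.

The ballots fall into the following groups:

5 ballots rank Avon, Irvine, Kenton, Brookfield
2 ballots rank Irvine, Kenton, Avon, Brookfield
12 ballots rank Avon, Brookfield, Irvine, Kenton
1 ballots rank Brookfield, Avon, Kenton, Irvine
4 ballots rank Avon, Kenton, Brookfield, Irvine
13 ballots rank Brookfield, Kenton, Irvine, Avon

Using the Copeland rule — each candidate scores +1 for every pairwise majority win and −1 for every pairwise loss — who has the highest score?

Avon

Pairwise results:
  Brookfield vs Avon: Avon wins 23–14.
  Brookfield vs Kenton: Brookfield wins 26–11.
  Brookfield vs Irvine: Brookfield wins 30–7.
  Avon vs Kenton: Avon wins 22–15.
  Avon vs Irvine: Avon wins 22–15.
  Kenton vs Irvine: Irvine wins 19–18.
Copeland scores (wins − losses):
  Brookfield: 2 − 1 = 1
  Avon: 3 − 0 = 3
  Kenton: 0 − 3 = -3
  Irvine: 1 − 2 = -1
Avon has the best Copeland score.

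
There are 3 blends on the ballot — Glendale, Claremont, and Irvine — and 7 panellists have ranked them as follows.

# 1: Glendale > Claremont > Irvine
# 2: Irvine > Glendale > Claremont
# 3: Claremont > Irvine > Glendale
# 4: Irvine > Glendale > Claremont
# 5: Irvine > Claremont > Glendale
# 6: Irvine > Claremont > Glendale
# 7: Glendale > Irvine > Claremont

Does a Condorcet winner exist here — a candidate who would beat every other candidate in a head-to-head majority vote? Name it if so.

Head-to-head results (7 voters total):
Glendale vs Claremont: Glendale wins 4–3.
Glendale vs Irvine: Irvine wins 5–2.
Claremont vs Irvine: Irvine wins 5–2.
Irvine beats each rival — Glendale (5–2), Claremont (5–2) — so Irvine is the Condorcet winner.

Irvine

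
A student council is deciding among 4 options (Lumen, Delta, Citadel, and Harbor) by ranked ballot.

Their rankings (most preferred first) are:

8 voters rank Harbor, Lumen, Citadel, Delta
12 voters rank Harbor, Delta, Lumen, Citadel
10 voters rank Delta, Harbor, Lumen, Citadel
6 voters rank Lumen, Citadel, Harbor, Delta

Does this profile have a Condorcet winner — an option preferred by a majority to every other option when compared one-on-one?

Yes

Head-to-head results (36 voters total):
Lumen vs Delta: Delta wins 22–14.
Lumen vs Citadel: Lumen wins 36–0.
Lumen vs Harbor: Harbor wins 30–6.
Delta vs Citadel: Delta wins 22–14.
Delta vs Harbor: Harbor wins 26–10.
Citadel vs Harbor: Harbor wins 30–6.
Harbor beats each rival — Lumen (30–6), Delta (26–10), Citadel (30–6) — so Harbor is the Condorcet winner.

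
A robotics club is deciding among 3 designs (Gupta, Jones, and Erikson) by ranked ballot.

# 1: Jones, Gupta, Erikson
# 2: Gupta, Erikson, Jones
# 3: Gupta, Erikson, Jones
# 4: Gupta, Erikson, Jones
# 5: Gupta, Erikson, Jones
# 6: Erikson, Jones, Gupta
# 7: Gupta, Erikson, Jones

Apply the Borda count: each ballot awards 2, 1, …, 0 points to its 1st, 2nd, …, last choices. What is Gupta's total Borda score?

11

Borda scores:
  Gupta: 1 + 2 + 2 + 2 + 2 + 0 + 2 = 11
  Jones: 2 + 0 + 0 + 0 + 0 + 1 + 0 = 3
  Erikson: 0 + 1 + 1 + 1 + 1 + 2 + 1 = 7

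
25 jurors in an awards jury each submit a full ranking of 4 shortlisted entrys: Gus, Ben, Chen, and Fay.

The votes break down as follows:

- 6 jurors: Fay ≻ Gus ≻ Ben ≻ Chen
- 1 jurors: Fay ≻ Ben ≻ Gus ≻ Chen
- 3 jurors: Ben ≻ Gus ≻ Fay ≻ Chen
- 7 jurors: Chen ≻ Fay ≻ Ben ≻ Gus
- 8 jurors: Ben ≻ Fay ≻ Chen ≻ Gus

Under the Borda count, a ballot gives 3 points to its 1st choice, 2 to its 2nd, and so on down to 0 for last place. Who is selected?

Borda scores:
  Gus: 6·2 + 1 + 3·2 + 7·0 + 8·0 = 19
  Ben: 6·1 + 2 + 3·3 + 7·1 + 8·3 = 48
  Chen: 6·0 + 0 + 3·0 + 7·3 + 8·1 = 29
  Fay: 6·3 + 3 + 3·1 + 7·2 + 8·2 = 54
Fay has the highest total.

Fay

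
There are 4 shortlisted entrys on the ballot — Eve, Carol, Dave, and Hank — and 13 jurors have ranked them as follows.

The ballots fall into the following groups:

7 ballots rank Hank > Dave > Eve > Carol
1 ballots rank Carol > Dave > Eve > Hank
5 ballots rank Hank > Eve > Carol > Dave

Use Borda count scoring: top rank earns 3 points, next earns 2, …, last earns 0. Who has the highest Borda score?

Borda scores:
  Eve: 7·1 + 1 + 5·2 = 18
  Carol: 7·0 + 3 + 5·1 = 8
  Dave: 7·2 + 2 + 5·0 = 16
  Hank: 7·3 + 0 + 5·3 = 36
Hank has the highest total.

Hank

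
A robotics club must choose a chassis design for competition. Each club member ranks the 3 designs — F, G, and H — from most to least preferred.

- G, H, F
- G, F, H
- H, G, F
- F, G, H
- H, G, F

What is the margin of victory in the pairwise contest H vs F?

1

Ballots ranking H above F: 3.
Ballots ranking F above H: 2.
H wins 3–2, a margin of 1.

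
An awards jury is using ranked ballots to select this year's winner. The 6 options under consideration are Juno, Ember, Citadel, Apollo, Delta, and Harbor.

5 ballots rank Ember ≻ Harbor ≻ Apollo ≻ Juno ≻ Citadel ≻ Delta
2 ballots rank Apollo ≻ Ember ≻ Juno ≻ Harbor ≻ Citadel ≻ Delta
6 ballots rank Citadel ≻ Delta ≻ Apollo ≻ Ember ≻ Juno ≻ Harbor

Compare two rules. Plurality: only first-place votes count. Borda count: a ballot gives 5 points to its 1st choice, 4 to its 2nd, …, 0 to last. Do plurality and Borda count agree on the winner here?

No

Plurality first-place counts: Juno 0, Ember 5, Citadel 6, Apollo 2, Delta 0, Harbor 0 → Citadel.
Borda totals: Juno 22, Ember 45, Citadel 37, Apollo 43, Delta 24, Harbor 24 → Ember.
The two rules disagree: plurality picks Citadel, Borda picks Ember.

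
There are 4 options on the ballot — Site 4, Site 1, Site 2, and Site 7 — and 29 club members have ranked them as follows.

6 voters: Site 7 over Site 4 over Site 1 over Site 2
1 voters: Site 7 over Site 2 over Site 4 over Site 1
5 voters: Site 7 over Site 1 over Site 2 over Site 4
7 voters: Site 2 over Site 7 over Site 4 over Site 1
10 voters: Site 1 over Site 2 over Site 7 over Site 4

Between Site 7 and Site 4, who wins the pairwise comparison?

Site 7

Ballots ranking Site 7 above Site 4: 6+1+5+7+10 = 29.
Ballots ranking Site 4 above Site 7: 0.
Site 7 wins the head-to-head, 29–0.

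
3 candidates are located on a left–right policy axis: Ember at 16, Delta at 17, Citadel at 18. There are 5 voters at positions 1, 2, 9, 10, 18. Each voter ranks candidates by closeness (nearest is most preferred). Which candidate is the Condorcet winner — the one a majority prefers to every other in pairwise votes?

Ember

With single-peaked preferences on a line, the Condorcet winner is the candidate closest to the median voter.
The median voter (position 9) is closest to Ember at 16.
Check: Ember vs Citadel — voters closer to Ember: 4 of 5.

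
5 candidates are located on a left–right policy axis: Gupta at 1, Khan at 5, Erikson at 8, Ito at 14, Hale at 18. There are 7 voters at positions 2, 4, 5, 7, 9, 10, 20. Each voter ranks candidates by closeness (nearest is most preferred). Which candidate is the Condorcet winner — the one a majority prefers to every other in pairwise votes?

Erikson

With single-peaked preferences on a line, the Condorcet winner is the candidate closest to the median voter.
The median voter (position 7) is closest to Erikson at 8.
Check: Erikson vs Ito — voters closer to Erikson: 6 of 7.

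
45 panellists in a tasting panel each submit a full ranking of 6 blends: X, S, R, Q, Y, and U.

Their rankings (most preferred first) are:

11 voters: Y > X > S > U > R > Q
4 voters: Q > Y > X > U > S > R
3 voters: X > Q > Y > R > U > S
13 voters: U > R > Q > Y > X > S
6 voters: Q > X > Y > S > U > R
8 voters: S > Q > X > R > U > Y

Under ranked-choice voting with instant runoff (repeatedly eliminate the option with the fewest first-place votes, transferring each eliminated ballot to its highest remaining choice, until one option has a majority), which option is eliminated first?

R

Round 1: U 13, Y 11, Q 10, S 8, X 3, R 0. R has the fewest and is eliminated.
Round 2: U 13, Y 11, Q 10, S 8, X 3. X has the fewest and is eliminated.
Round 3: Q 13, U 13, Y 11, S 8. S has the fewest and is eliminated.
Round 4: Q 21, U 13, Y 11. Y has the fewest and is eliminated.
Round 5: U 24, Q 21. U has a majority.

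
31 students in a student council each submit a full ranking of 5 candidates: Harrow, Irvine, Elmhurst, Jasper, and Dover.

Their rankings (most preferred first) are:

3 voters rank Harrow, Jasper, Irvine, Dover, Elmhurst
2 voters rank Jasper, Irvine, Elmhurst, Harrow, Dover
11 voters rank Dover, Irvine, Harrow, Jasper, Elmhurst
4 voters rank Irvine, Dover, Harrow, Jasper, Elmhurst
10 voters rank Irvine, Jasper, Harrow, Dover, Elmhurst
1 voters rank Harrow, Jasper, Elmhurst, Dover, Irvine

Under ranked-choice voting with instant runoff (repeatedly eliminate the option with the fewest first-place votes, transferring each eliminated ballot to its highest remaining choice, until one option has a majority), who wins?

Round 1: Irvine 14, Dover 11, Harrow 4, Jasper 2, Elmhurst 0. Elmhurst has the fewest and is eliminated.
Round 2: Irvine 14, Dover 11, Harrow 4, Jasper 2. Jasper has the fewest and is eliminated.
Round 3: Irvine 16, Dover 11, Harrow 4. Irvine has a majority.

Irvine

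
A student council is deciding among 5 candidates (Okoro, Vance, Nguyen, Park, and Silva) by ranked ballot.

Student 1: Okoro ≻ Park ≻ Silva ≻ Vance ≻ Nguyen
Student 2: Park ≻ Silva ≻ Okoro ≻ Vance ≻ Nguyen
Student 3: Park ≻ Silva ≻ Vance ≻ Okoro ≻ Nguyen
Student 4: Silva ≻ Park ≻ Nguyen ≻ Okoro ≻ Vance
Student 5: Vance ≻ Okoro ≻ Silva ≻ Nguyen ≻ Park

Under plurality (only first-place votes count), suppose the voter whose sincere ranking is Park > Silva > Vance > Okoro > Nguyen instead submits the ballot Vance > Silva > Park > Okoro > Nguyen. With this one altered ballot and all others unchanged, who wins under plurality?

First-place totals with the altered ballot: Okoro 1, Vance 2, Nguyen 0, Park 1, Silva 1.
The switch changes the winner from Park to Vance.

Vance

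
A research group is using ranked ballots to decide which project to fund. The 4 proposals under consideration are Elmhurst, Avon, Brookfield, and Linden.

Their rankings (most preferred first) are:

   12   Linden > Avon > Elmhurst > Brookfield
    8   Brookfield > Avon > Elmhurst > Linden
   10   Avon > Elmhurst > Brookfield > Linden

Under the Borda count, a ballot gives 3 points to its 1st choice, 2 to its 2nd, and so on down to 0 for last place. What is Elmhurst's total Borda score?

Borda scores:
  Elmhurst: 12·1 + 8·1 + 10·2 = 40
  Avon: 12·2 + 8·2 + 10·3 = 70
  Brookfield: 12·0 + 8·3 + 10·1 = 34
  Linden: 12·3 + 8·0 + 10·0 = 36

40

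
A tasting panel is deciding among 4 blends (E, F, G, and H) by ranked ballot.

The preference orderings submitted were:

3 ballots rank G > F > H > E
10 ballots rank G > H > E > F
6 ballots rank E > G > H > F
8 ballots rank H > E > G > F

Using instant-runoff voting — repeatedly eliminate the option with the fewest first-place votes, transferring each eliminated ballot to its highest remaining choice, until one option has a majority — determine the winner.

G

Round 1: G 13, H 8, E 6, F 0. F has the fewest and is eliminated.
Round 2: G 13, H 8, E 6. E has the fewest and is eliminated.
Round 3: G 19, H 8. G has a majority.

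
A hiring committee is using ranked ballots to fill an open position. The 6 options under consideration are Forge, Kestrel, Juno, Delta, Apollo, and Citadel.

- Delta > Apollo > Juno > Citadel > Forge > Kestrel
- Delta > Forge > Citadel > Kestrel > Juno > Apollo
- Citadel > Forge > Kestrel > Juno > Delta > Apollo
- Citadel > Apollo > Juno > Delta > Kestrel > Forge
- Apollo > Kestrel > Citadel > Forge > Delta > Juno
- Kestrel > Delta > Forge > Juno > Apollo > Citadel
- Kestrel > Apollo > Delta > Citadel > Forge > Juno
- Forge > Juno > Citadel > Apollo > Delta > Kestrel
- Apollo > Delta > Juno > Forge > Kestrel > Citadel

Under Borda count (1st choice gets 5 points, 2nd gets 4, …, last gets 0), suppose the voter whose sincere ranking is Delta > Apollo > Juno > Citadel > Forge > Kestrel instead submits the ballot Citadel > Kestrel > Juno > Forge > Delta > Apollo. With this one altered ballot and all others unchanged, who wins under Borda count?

Citadel

Borda totals with the altered ballot: Forge 23, Kestrel 25, Juno 18, Delta 22, Apollo 21, Citadel 26.
The switch changes the winner from Delta to Citadel.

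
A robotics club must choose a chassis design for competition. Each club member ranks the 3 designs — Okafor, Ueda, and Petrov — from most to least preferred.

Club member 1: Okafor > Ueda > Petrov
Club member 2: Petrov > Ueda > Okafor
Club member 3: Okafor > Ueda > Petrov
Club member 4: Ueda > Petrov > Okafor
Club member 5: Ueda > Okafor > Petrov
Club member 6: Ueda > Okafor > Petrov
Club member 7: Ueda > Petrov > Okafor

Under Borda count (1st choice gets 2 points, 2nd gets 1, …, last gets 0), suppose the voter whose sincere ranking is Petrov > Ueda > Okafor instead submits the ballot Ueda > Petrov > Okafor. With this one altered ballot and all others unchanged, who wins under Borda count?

Ueda

Borda totals with the altered ballot: Okafor 6, Ueda 12, Petrov 3.
The winner is unchanged: still Ueda.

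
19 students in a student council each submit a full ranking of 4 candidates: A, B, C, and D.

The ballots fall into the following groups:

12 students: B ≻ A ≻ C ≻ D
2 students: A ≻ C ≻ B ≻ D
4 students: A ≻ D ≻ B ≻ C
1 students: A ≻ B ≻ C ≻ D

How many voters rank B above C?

17

Ballots ranking B above C: 12+4+1 = 17.
Ballots ranking C above B: 2.
So 17 of 19 voters prefer B to C.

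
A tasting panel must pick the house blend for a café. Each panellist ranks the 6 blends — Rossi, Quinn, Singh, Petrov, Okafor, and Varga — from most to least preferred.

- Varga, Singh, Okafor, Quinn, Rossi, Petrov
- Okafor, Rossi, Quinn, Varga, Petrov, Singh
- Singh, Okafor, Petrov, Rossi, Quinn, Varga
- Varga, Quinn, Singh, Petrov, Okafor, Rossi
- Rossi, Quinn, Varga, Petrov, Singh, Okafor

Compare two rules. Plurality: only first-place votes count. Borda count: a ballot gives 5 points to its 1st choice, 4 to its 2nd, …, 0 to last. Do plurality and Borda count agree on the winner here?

Yes

Plurality first-place counts: Rossi 1, Quinn 0, Singh 1, Petrov 0, Okafor 1, Varga 2 → Varga.
Borda totals: Rossi 12, Quinn 14, Singh 13, Petrov 8, Okafor 13, Varga 15 → Varga.
The two rules agree on Varga.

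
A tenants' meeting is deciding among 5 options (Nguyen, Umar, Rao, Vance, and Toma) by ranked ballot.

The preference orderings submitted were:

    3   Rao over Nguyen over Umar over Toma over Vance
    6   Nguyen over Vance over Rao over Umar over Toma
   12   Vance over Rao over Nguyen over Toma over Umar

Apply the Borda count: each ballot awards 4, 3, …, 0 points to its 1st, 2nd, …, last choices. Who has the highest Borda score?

Vance

Borda scores:
  Nguyen: 3·3 + 6·4 + 12·2 = 57
  Umar: 3·2 + 6·1 + 12·0 = 12
  Rao: 3·4 + 6·2 + 12·3 = 60
  Vance: 3·0 + 6·3 + 12·4 = 66
  Toma: 3·1 + 6·0 + 12·1 = 15
Vance has the highest total.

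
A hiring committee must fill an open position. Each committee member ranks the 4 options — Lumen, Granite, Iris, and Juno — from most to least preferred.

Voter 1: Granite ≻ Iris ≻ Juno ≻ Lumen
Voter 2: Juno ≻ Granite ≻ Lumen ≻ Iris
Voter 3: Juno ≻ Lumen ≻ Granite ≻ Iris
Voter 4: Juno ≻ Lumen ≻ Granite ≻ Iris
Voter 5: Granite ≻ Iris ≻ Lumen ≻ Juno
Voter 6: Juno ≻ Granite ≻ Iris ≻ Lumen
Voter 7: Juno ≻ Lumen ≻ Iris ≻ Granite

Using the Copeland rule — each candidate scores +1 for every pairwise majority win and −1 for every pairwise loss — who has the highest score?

Juno

Pairwise results:
  Lumen vs Granite: Granite wins 4–3.
  Lumen vs Iris: Lumen wins 4–3.
  Lumen vs Juno: Juno wins 6–1.
  Granite vs Iris: Granite wins 6–1.
  Granite vs Juno: Juno wins 5–2.
  Iris vs Juno: Juno wins 5–2.
Copeland scores (wins − losses):
  Lumen: 1 − 2 = -1
  Granite: 2 − 1 = 1
  Iris: 0 − 3 = -3
  Juno: 3 − 0 = 3
Juno has the best Copeland score.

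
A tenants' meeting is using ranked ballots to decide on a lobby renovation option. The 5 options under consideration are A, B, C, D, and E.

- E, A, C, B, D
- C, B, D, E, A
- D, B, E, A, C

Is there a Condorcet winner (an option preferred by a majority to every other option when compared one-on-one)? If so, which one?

There is no Condorcet winner

Head-to-head results (3 voters total):
A vs B: B wins 2–1.
A vs C: A wins 2–1.
A vs D: D wins 2–1.
A vs E: E wins 3–0.
B vs C: C wins 2–1.
B vs D: B wins 2–1.
B vs E: B wins 2–1.
C vs D: C wins 2–1.
C vs E: E wins 2–1.
D vs E: D wins 2–1.
No candidate beats all others: A beats C beats B beats A, a majority cycle.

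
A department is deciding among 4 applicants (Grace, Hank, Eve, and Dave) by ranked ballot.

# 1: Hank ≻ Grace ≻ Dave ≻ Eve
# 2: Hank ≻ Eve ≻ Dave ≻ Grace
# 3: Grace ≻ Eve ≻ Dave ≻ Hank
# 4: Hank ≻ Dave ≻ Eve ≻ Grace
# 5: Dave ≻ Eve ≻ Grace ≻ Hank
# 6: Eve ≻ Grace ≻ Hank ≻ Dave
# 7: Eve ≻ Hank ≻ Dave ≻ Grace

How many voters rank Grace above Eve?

Ballots ranking Grace above Eve: 2.
Ballots ranking Eve above Grace: 5.
So 2 of 7 voters prefer Grace to Eve.

2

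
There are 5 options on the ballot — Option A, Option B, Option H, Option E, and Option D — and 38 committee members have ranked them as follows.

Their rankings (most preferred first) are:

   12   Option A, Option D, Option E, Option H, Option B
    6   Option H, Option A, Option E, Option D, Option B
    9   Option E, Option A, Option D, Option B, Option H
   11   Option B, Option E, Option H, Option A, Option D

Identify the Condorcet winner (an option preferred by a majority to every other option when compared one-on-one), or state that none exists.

Head-to-head results (38 voters total):
Option A vs Option B: Option A wins 27–11.
Option A vs Option H: Option A wins 21–17.
Option A vs Option E: Option E wins 20–18.
Option A vs Option D: Option A wins 38–0.
Option B vs Option H: Option B wins 20–18.
Option B vs Option E: Option E wins 27–11.
Option B vs Option D: Option D wins 27–11.
Option H vs Option E: Option E wins 32–6.
Option H vs Option D: Option D wins 21–17.
Option E vs Option D: Option E wins 26–12.
Option E beats each rival — Option A (20–18), Option B (27–11), Option H (32–6), Option D (26–12) — so Option E is the Condorcet winner.

Option E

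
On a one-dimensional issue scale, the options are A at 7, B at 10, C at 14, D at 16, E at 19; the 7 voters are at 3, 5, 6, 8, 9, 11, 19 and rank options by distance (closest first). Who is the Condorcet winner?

With single-peaked preferences on a line, the Condorcet winner is the candidate closest to the median voter.
The median voter (position 8) is closest to A at 7.
Check: A vs C — voters closer to A: 5 of 7.

A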